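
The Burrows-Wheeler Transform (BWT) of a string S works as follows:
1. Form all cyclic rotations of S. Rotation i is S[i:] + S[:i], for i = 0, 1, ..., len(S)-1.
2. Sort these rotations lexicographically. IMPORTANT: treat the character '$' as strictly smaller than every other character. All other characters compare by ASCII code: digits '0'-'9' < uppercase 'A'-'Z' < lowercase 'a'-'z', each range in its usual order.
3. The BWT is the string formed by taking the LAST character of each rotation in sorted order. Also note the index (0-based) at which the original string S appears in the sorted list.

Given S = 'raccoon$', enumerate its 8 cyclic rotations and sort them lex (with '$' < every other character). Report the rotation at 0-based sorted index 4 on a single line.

All 8 rotations (rotation i = S[i:]+S[:i]):
  rot[0] = raccoon$
  rot[1] = accoon$r
  rot[2] = ccoon$ra
  rot[3] = coon$rac
  rot[4] = oon$racc
  rot[5] = on$racco
  rot[6] = n$raccoo
  rot[7] = $raccoon
Sorted (with $ < everything):
  sorted[0] = $raccoon
  sorted[1] = accoon$r
  sorted[2] = ccoon$ra
  sorted[3] = coon$rac
  sorted[4] = n$raccoo
  sorted[5] = on$racco
  sorted[6] = oon$racc
  sorted[7] = raccoon$
sorted[4] = n$raccoo

Answer: n$raccoo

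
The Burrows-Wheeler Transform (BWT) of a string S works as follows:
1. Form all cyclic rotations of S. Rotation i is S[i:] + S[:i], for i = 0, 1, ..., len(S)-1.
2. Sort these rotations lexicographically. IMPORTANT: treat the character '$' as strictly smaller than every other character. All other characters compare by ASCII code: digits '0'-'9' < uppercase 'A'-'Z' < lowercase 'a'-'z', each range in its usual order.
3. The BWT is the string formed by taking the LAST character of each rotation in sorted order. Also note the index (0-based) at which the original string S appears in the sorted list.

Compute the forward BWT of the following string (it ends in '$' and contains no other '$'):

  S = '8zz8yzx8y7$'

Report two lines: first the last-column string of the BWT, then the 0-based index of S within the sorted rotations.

All 11 rotations (rotation i = S[i:]+S[:i]):
  rot[0] = 8zz8yzx8y7$
  rot[1] = zz8yzx8y7$8
  rot[2] = z8yzx8y7$8z
  rot[3] = 8yzx8y7$8zz
  rot[4] = yzx8y7$8zz8
  rot[5] = zx8y7$8zz8y
  rot[6] = x8y7$8zz8yz
  rot[7] = 8y7$8zz8yzx
  rot[8] = y7$8zz8yzx8
  rot[9] = 7$8zz8yzx8y
  rot[10] = $8zz8yzx8y7
Sorted (with $ < everything):
  sorted[0] = $8zz8yzx8y7  (last char: '7')
  sorted[1] = 7$8zz8yzx8y  (last char: 'y')
  sorted[2] = 8y7$8zz8yzx  (last char: 'x')
  sorted[3] = 8yzx8y7$8zz  (last char: 'z')
  sorted[4] = 8zz8yzx8y7$  (last char: '$')
  sorted[5] = x8y7$8zz8yz  (last char: 'z')
  sorted[6] = y7$8zz8yzx8  (last char: '8')
  sorted[7] = yzx8y7$8zz8  (last char: '8')
  sorted[8] = z8yzx8y7$8z  (last char: 'z')
  sorted[9] = zx8y7$8zz8y  (last char: 'y')
  sorted[10] = zz8yzx8y7$8  (last char: '8')
Last column: 7yxz$z88zy8
Original string S is at sorted index 4

Answer: 7yxz$z88zy8
4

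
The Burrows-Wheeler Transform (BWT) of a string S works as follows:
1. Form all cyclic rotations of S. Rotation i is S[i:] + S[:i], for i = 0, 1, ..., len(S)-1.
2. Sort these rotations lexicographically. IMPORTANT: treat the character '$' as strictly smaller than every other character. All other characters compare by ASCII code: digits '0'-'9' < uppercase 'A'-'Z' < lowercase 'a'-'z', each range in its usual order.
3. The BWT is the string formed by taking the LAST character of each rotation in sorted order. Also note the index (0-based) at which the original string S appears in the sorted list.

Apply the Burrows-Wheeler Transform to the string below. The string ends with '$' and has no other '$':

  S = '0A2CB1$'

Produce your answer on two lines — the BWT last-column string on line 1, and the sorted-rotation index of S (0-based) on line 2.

All 7 rotations (rotation i = S[i:]+S[:i]):
  rot[0] = 0A2CB1$
  rot[1] = A2CB1$0
  rot[2] = 2CB1$0A
  rot[3] = CB1$0A2
  rot[4] = B1$0A2C
  rot[5] = 1$0A2CB
  rot[6] = $0A2CB1
Sorted (with $ < everything):
  sorted[0] = $0A2CB1  (last char: '1')
  sorted[1] = 0A2CB1$  (last char: '$')
  sorted[2] = 1$0A2CB  (last char: 'B')
  sorted[3] = 2CB1$0A  (last char: 'A')
  sorted[4] = A2CB1$0  (last char: '0')
  sorted[5] = B1$0A2C  (last char: 'C')
  sorted[6] = CB1$0A2  (last char: '2')
Last column: 1$BA0C2
Original string S is at sorted index 1

Answer: 1$BA0C2
1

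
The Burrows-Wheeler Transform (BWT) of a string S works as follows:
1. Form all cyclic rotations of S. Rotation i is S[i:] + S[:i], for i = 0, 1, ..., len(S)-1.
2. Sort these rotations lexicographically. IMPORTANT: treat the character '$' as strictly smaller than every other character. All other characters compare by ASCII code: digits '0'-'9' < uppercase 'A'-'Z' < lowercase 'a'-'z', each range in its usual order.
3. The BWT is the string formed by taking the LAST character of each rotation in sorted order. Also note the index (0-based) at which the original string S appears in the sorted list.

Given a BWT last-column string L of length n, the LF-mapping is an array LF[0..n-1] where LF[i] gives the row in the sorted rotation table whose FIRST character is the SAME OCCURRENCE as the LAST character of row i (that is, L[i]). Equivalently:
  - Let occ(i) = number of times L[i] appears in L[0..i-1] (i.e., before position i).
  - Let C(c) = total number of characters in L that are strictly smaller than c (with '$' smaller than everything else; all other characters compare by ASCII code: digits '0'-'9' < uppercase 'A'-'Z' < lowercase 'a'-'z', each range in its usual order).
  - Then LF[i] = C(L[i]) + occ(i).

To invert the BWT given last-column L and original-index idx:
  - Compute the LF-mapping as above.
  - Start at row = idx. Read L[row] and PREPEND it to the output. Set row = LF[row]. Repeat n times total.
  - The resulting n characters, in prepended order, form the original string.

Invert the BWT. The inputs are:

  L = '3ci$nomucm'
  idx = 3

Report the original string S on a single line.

Answer: communic3$

Derivation:
LF mapping: 1 2 4 0 7 8 5 9 3 6
Walk LF starting at row 3, prepending L[row]:
  step 1: row=3, L[3]='$', prepend. Next row=LF[3]=0
  step 2: row=0, L[0]='3', prepend. Next row=LF[0]=1
  step 3: row=1, L[1]='c', prepend. Next row=LF[1]=2
  step 4: row=2, L[2]='i', prepend. Next row=LF[2]=4
  step 5: row=4, L[4]='n', prepend. Next row=LF[4]=7
  step 6: row=7, L[7]='u', prepend. Next row=LF[7]=9
  step 7: row=9, L[9]='m', prepend. Next row=LF[9]=6
  step 8: row=6, L[6]='m', prepend. Next row=LF[6]=5
  step 9: row=5, L[5]='o', prepend. Next row=LF[5]=8
  step 10: row=8, L[8]='c', prepend. Next row=LF[8]=3
Reversed output: communic3$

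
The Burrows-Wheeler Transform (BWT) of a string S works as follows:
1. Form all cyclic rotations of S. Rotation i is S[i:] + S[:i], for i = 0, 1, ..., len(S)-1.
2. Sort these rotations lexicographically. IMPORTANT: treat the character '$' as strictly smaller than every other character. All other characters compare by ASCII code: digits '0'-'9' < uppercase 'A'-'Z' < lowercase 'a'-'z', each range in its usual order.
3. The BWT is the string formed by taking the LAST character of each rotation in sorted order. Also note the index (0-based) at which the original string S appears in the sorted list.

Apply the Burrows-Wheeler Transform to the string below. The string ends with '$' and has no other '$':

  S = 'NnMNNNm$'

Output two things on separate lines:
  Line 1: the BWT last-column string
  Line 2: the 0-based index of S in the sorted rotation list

All 8 rotations (rotation i = S[i:]+S[:i]):
  rot[0] = NnMNNNm$
  rot[1] = nMNNNm$N
  rot[2] = MNNNm$Nn
  rot[3] = NNNm$NnM
  rot[4] = NNm$NnMN
  rot[5] = Nm$NnMNN
  rot[6] = m$NnMNNN
  rot[7] = $NnMNNNm
Sorted (with $ < everything):
  sorted[0] = $NnMNNNm  (last char: 'm')
  sorted[1] = MNNNm$Nn  (last char: 'n')
  sorted[2] = NNNm$NnM  (last char: 'M')
  sorted[3] = NNm$NnMN  (last char: 'N')
  sorted[4] = Nm$NnMNN  (last char: 'N')
  sorted[5] = NnMNNNm$  (last char: '$')
  sorted[6] = m$NnMNNN  (last char: 'N')
  sorted[7] = nMNNNm$N  (last char: 'N')
Last column: mnMNN$NN
Original string S is at sorted index 5

Answer: mnMNN$NN
5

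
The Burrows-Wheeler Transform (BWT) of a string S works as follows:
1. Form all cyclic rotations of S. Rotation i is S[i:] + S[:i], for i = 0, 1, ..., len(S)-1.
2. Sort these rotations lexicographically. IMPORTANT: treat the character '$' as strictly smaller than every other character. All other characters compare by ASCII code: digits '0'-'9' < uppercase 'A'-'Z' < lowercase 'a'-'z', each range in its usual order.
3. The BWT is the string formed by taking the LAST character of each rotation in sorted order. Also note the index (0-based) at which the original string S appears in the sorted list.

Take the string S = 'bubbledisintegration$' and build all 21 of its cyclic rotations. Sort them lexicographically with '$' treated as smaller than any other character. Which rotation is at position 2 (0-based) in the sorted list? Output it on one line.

All 21 rotations (rotation i = S[i:]+S[:i]):
  rot[0] = bubbledisintegration$
  rot[1] = ubbledisintegration$b
  rot[2] = bbledisintegration$bu
  rot[3] = bledisintegration$bub
  rot[4] = ledisintegration$bubb
  rot[5] = edisintegration$bubbl
  rot[6] = disintegration$bubble
  rot[7] = isintegration$bubbled
  rot[8] = sintegration$bubbledi
  rot[9] = integration$bubbledis
  rot[10] = ntegration$bubbledisi
  rot[11] = tegration$bubbledisin
  rot[12] = egration$bubbledisint
  rot[13] = gration$bubbledisinte
  rot[14] = ration$bubbledisinteg
  rot[15] = ation$bubbledisintegr
  rot[16] = tion$bubbledisintegra
  rot[17] = ion$bubbledisintegrat
  rot[18] = on$bubbledisintegrati
  rot[19] = n$bubbledisintegratio
  rot[20] = $bubbledisintegration
Sorted (with $ < everything):
  sorted[0] = $bubbledisintegration
  sorted[1] = ation$bubbledisintegr
  sorted[2] = bbledisintegration$bu
  sorted[3] = bledisintegration$bub
  sorted[4] = bubbledisintegration$
  sorted[5] = disintegration$bubble
  sorted[6] = edisintegration$bubbl
  sorted[7] = egration$bubbledisint
  sorted[8] = gration$bubbledisinte
  sorted[9] = integration$bubbledis
  sorted[10] = ion$bubbledisintegrat
  sorted[11] = isintegration$bubbled
  sorted[12] = ledisintegration$bubb
  sorted[13] = n$bubbledisintegratio
  sorted[14] = ntegration$bubbledisi
  sorted[15] = on$bubbledisintegrati
  sorted[16] = ration$bubbledisinteg
  sorted[17] = sintegration$bubbledi
  sorted[18] = tegration$bubbledisin
  sorted[19] = tion$bubbledisintegra
  sorted[20] = ubbledisintegration$b
sorted[2] = bbledisintegration$bu

Answer: bbledisintegration$bu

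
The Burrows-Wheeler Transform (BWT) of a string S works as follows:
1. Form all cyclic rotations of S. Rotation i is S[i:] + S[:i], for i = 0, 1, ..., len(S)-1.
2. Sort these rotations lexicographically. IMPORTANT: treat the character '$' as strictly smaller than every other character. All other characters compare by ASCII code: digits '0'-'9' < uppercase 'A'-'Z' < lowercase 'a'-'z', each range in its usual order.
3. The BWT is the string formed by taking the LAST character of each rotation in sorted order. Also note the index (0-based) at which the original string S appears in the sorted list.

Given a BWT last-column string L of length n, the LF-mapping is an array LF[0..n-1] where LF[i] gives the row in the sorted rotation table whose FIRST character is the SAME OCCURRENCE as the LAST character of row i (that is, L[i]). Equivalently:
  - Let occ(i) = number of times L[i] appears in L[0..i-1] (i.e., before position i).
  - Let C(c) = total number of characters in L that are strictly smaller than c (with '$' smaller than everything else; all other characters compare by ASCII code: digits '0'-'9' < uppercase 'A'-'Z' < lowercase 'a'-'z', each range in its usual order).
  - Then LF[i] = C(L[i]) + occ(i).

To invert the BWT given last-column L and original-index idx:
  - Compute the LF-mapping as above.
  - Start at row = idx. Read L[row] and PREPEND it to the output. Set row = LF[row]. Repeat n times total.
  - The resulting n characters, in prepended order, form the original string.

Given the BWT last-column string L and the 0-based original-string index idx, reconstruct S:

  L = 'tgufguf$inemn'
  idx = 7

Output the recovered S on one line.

Answer: muffinnugget$

Derivation:
LF mapping: 10 4 11 2 5 12 3 0 6 8 1 7 9
Walk LF starting at row 7, prepending L[row]:
  step 1: row=7, L[7]='$', prepend. Next row=LF[7]=0
  step 2: row=0, L[0]='t', prepend. Next row=LF[0]=10
  step 3: row=10, L[10]='e', prepend. Next row=LF[10]=1
  step 4: row=1, L[1]='g', prepend. Next row=LF[1]=4
  step 5: row=4, L[4]='g', prepend. Next row=LF[4]=5
  step 6: row=5, L[5]='u', prepend. Next row=LF[5]=12
  step 7: row=12, L[12]='n', prepend. Next row=LF[12]=9
  step 8: row=9, L[9]='n', prepend. Next row=LF[9]=8
  step 9: row=8, L[8]='i', prepend. Next row=LF[8]=6
  step 10: row=6, L[6]='f', prepend. Next row=LF[6]=3
  step 11: row=3, L[3]='f', prepend. Next row=LF[3]=2
  step 12: row=2, L[2]='u', prepend. Next row=LF[2]=11
  step 13: row=11, L[11]='m', prepend. Next row=LF[11]=7
Reversed output: muffinnugget$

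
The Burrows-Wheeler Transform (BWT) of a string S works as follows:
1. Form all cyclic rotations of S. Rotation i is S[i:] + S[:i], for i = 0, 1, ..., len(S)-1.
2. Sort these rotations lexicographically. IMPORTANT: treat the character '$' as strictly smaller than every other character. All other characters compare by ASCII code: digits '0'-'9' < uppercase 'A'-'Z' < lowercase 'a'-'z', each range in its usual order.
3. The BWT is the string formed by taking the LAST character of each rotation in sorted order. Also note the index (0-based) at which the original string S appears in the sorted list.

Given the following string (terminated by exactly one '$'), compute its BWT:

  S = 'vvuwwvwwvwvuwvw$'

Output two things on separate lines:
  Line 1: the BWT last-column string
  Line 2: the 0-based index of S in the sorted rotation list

All 16 rotations (rotation i = S[i:]+S[:i]):
  rot[0] = vvuwwvwwvwvuwvw$
  rot[1] = vuwwvwwvwvuwvw$v
  rot[2] = uwwvwwvwvuwvw$vv
  rot[3] = wwvwwvwvuwvw$vvu
  rot[4] = wvwwvwvuwvw$vvuw
  rot[5] = vwwvwvuwvw$vvuww
  rot[6] = wwvwvuwvw$vvuwwv
  rot[7] = wvwvuwvw$vvuwwvw
  rot[8] = vwvuwvw$vvuwwvww
  rot[9] = wvuwvw$vvuwwvwwv
  rot[10] = vuwvw$vvuwwvwwvw
  rot[11] = uwvw$vvuwwvwwvwv
  rot[12] = wvw$vvuwwvwwvwvu
  rot[13] = vw$vvuwwvwwvwvuw
  rot[14] = w$vvuwwvwwvwvuwv
  rot[15] = $vvuwwvwwvwvuwvw
Sorted (with $ < everything):
  sorted[0] = $vvuwwvwwvwvuwvw  (last char: 'w')
  sorted[1] = uwvw$vvuwwvwwvwv  (last char: 'v')
  sorted[2] = uwwvwwvwvuwvw$vv  (last char: 'v')
  sorted[3] = vuwvw$vvuwwvwwvw  (last char: 'w')
  sorted[4] = vuwwvwwvwvuwvw$v  (last char: 'v')
  sorted[5] = vvuwwvwwvwvuwvw$  (last char: '$')
  sorted[6] = vw$vvuwwvwwvwvuw  (last char: 'w')
  sorted[7] = vwvuwvw$vvuwwvww  (last char: 'w')
  sorted[8] = vwwvwvuwvw$vvuww  (last char: 'w')
  sorted[9] = w$vvuwwvwwvwvuwv  (last char: 'v')
  sorted[10] = wvuwvw$vvuwwvwwv  (last char: 'v')
  sorted[11] = wvw$vvuwwvwwvwvu  (last char: 'u')
  sorted[12] = wvwvuwvw$vvuwwvw  (last char: 'w')
  sorted[13] = wvwwvwvuwvw$vvuw  (last char: 'w')
  sorted[14] = wwvwvuwvw$vvuwwv  (last char: 'v')
  sorted[15] = wwvwwvwvuwvw$vvu  (last char: 'u')
Last column: wvvwv$wwwvvuwwvu
Original string S is at sorted index 5

Answer: wvvwv$wwwvvuwwvu
5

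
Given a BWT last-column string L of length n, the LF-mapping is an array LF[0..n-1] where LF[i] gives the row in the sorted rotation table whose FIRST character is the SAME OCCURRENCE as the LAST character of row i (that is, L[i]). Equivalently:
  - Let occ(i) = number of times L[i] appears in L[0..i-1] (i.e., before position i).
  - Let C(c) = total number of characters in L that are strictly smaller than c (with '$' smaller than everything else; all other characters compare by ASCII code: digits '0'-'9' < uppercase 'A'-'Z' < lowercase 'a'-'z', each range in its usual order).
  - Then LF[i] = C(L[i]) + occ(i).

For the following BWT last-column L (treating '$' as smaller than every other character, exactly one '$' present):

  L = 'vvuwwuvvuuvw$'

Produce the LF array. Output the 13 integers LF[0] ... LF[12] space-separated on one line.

Char counts: '$':1, 'u':4, 'v':5, 'w':3
C (first-col start): C('$')=0, C('u')=1, C('v')=5, C('w')=10
L[0]='v': occ=0, LF[0]=C('v')+0=5+0=5
L[1]='v': occ=1, LF[1]=C('v')+1=5+1=6
L[2]='u': occ=0, LF[2]=C('u')+0=1+0=1
L[3]='w': occ=0, LF[3]=C('w')+0=10+0=10
L[4]='w': occ=1, LF[4]=C('w')+1=10+1=11
L[5]='u': occ=1, LF[5]=C('u')+1=1+1=2
L[6]='v': occ=2, LF[6]=C('v')+2=5+2=7
L[7]='v': occ=3, LF[7]=C('v')+3=5+3=8
L[8]='u': occ=2, LF[8]=C('u')+2=1+2=3
L[9]='u': occ=3, LF[9]=C('u')+3=1+3=4
L[10]='v': occ=4, LF[10]=C('v')+4=5+4=9
L[11]='w': occ=2, LF[11]=C('w')+2=10+2=12
L[12]='$': occ=0, LF[12]=C('$')+0=0+0=0

Answer: 5 6 1 10 11 2 7 8 3 4 9 12 0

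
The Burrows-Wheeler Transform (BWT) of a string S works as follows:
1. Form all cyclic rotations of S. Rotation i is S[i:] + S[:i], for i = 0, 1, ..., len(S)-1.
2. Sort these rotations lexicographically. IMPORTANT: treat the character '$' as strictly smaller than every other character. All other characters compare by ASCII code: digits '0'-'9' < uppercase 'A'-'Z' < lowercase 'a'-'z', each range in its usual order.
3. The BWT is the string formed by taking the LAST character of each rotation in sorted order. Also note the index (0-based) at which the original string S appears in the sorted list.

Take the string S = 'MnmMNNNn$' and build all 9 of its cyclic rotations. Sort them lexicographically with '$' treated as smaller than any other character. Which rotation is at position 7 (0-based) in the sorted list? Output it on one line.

All 9 rotations (rotation i = S[i:]+S[:i]):
  rot[0] = MnmMNNNn$
  rot[1] = nmMNNNn$M
  rot[2] = mMNNNn$Mn
  rot[3] = MNNNn$Mnm
  rot[4] = NNNn$MnmM
  rot[5] = NNn$MnmMN
  rot[6] = Nn$MnmMNN
  rot[7] = n$MnmMNNN
  rot[8] = $MnmMNNNn
Sorted (with $ < everything):
  sorted[0] = $MnmMNNNn
  sorted[1] = MNNNn$Mnm
  sorted[2] = MnmMNNNn$
  sorted[3] = NNNn$MnmM
  sorted[4] = NNn$MnmMN
  sorted[5] = Nn$MnmMNN
  sorted[6] = mMNNNn$Mn
  sorted[7] = n$MnmMNNN
  sorted[8] = nmMNNNn$M
sorted[7] = n$MnmMNNN

Answer: n$MnmMNNN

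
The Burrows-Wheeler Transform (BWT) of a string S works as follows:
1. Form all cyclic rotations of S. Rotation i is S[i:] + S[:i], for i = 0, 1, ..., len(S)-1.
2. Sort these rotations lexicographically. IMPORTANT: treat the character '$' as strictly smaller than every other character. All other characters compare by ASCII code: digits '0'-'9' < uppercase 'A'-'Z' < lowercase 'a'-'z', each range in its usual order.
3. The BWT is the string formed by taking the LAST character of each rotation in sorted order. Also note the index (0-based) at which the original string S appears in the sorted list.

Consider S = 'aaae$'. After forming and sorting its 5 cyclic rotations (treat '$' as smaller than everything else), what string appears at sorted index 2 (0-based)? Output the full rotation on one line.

All 5 rotations (rotation i = S[i:]+S[:i]):
  rot[0] = aaae$
  rot[1] = aae$a
  rot[2] = ae$aa
  rot[3] = e$aaa
  rot[4] = $aaae
Sorted (with $ < everything):
  sorted[0] = $aaae
  sorted[1] = aaae$
  sorted[2] = aae$a
  sorted[3] = ae$aa
  sorted[4] = e$aaa
sorted[2] = aae$a

Answer: aae$a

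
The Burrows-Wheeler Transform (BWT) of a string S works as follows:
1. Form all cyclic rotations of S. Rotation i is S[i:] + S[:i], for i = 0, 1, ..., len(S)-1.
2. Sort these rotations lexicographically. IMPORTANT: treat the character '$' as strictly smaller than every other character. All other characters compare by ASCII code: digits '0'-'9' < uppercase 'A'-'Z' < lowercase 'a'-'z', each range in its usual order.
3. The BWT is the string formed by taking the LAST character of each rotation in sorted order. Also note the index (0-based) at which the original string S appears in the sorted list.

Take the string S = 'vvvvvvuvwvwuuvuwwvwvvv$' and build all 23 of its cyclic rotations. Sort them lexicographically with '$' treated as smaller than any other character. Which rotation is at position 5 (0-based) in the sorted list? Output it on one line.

Answer: v$vvvvvvuvwvwuuvuwwvwvv

Derivation:
All 23 rotations (rotation i = S[i:]+S[:i]):
  rot[0] = vvvvvvuvwvwuuvuwwvwvvv$
  rot[1] = vvvvvuvwvwuuvuwwvwvvv$v
  rot[2] = vvvvuvwvwuuvuwwvwvvv$vv
  rot[3] = vvvuvwvwuuvuwwvwvvv$vvv
  rot[4] = vvuvwvwuuvuwwvwvvv$vvvv
  rot[5] = vuvwvwuuvuwwvwvvv$vvvvv
  rot[6] = uvwvwuuvuwwvwvvv$vvvvvv
  rot[7] = vwvwuuvuwwvwvvv$vvvvvvu
  rot[8] = wvwuuvuwwvwvvv$vvvvvvuv
  rot[9] = vwuuvuwwvwvvv$vvvvvvuvw
  rot[10] = wuuvuwwvwvvv$vvvvvvuvwv
  rot[11] = uuvuwwvwvvv$vvvvvvuvwvw
  rot[12] = uvuwwvwvvv$vvvvvvuvwvwu
  rot[13] = vuwwvwvvv$vvvvvvuvwvwuu
  rot[14] = uwwvwvvv$vvvvvvuvwvwuuv
  rot[15] = wwvwvvv$vvvvvvuvwvwuuvu
  rot[16] = wvwvvv$vvvvvvuvwvwuuvuw
  rot[17] = vwvvv$vvvvvvuvwvwuuvuww
  rot[18] = wvvv$vvvvvvuvwvwuuvuwwv
  rot[19] = vvv$vvvvvvuvwvwuuvuwwvw
  rot[20] = vv$vvvvvvuvwvwuuvuwwvwv
  rot[21] = v$vvvvvvuvwvwuuvuwwvwvv
  rot[22] = $vvvvvvuvwvwuuvuwwvwvvv
Sorted (with $ < everything):
  sorted[0] = $vvvvvvuvwvwuuvuwwvwvvv
  sorted[1] = uuvuwwvwvvv$vvvvvvuvwvw
  sorted[2] = uvuwwvwvvv$vvvvvvuvwvwu
  sorted[3] = uvwvwuuvuwwvwvvv$vvvvvv
  sorted[4] = uwwvwvvv$vvvvvvuvwvwuuv
  sorted[5] = v$vvvvvvuvwvwuuvuwwvwvv
  sorted[6] = vuvwvwuuvuwwvwvvv$vvvvv
  sorted[7] = vuwwvwvvv$vvvvvvuvwvwuu
  sorted[8] = vv$vvvvvvuvwvwuuvuwwvwv
  sorted[9] = vvuvwvwuuvuwwvwvvv$vvvv
  sorted[10] = vvv$vvvvvvuvwvwuuvuwwvw
  sorted[11] = vvvuvwvwuuvuwwvwvvv$vvv
  sorted[12] = vvvvuvwvwuuvuwwvwvvv$vv
  sorted[13] = vvvvvuvwvwuuvuwwvwvvv$v
  sorted[14] = vvvvvvuvwvwuuvuwwvwvvv$
  sorted[15] = vwuuvuwwvwvvv$vvvvvvuvw
  sorted[16] = vwvvv$vvvvvvuvwvwuuvuww
  sorted[17] = vwvwuuvuwwvwvvv$vvvvvvu
  sorted[18] = wuuvuwwvwvvv$vvvvvvuvwv
  sorted[19] = wvvv$vvvvvvuvwvwuuvuwwv
  sorted[20] = wvwuuvuwwvwvvv$vvvvvvuv
  sorted[21] = wvwvvv$vvvvvvuvwvwuuvuw
  sorted[22] = wwvwvvv$vvvvvvuvwvwuuvu
sorted[5] = v$vvvvvvuvwvwuuvuwwvwvv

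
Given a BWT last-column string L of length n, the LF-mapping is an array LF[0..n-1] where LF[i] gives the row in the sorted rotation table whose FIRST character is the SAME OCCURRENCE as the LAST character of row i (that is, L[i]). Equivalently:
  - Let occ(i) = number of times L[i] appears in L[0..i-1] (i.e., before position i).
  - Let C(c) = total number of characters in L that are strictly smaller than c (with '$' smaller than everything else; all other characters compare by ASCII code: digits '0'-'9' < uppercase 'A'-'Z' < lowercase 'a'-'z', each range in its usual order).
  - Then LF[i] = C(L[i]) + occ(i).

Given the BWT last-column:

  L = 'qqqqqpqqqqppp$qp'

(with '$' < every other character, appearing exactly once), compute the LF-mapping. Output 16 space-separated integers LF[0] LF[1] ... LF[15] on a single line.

Char counts: '$':1, 'p':5, 'q':10
C (first-col start): C('$')=0, C('p')=1, C('q')=6
L[0]='q': occ=0, LF[0]=C('q')+0=6+0=6
L[1]='q': occ=1, LF[1]=C('q')+1=6+1=7
L[2]='q': occ=2, LF[2]=C('q')+2=6+2=8
L[3]='q': occ=3, LF[3]=C('q')+3=6+3=9
L[4]='q': occ=4, LF[4]=C('q')+4=6+4=10
L[5]='p': occ=0, LF[5]=C('p')+0=1+0=1
L[6]='q': occ=5, LF[6]=C('q')+5=6+5=11
L[7]='q': occ=6, LF[7]=C('q')+6=6+6=12
L[8]='q': occ=7, LF[8]=C('q')+7=6+7=13
L[9]='q': occ=8, LF[9]=C('q')+8=6+8=14
L[10]='p': occ=1, LF[10]=C('p')+1=1+1=2
L[11]='p': occ=2, LF[11]=C('p')+2=1+2=3
L[12]='p': occ=3, LF[12]=C('p')+3=1+3=4
L[13]='$': occ=0, LF[13]=C('$')+0=0+0=0
L[14]='q': occ=9, LF[14]=C('q')+9=6+9=15
L[15]='p': occ=4, LF[15]=C('p')+4=1+4=5

Answer: 6 7 8 9 10 1 11 12 13 14 2 3 4 0 15 5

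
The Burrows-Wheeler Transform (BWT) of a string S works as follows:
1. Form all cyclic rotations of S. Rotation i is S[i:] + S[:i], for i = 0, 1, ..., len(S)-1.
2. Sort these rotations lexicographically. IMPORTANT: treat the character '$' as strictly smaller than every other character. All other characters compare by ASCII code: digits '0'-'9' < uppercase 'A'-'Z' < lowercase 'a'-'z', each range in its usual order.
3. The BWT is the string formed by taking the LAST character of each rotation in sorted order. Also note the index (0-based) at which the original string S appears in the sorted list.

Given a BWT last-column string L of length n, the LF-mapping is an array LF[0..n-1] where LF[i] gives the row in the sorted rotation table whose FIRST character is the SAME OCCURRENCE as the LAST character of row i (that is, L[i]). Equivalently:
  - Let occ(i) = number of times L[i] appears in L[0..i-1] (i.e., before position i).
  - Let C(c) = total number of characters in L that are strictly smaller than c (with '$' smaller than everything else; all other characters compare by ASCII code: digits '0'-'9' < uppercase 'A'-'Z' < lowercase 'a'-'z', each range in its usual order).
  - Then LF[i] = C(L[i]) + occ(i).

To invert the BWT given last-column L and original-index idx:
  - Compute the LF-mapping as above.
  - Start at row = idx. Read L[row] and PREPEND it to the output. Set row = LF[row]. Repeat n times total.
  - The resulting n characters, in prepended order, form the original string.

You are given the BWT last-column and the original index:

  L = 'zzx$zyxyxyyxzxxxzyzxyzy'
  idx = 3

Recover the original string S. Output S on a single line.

Answer: xxzyyxyzzzxyyxyzxxxyzz$

Derivation:
LF mapping: 16 17 1 0 18 9 2 10 3 11 12 4 19 5 6 7 20 13 21 8 14 22 15
Walk LF starting at row 3, prepending L[row]:
  step 1: row=3, L[3]='$', prepend. Next row=LF[3]=0
  step 2: row=0, L[0]='z', prepend. Next row=LF[0]=16
  step 3: row=16, L[16]='z', prepend. Next row=LF[16]=20
  step 4: row=20, L[20]='y', prepend. Next row=LF[20]=14
  step 5: row=14, L[14]='x', prepend. Next row=LF[14]=6
  step 6: row=6, L[6]='x', prepend. Next row=LF[6]=2
  step 7: row=2, L[2]='x', prepend. Next row=LF[2]=1
  step 8: row=1, L[1]='z', prepend. Next row=LF[1]=17
  step 9: row=17, L[17]='y', prepend. Next row=LF[17]=13
  step 10: row=13, L[13]='x', prepend. Next row=LF[13]=5
  step 11: row=5, L[5]='y', prepend. Next row=LF[5]=9
  step 12: row=9, L[9]='y', prepend. Next row=LF[9]=11
  step 13: row=11, L[11]='x', prepend. Next row=LF[11]=4
  step 14: row=4, L[4]='z', prepend. Next row=LF[4]=18
  step 15: row=18, L[18]='z', prepend. Next row=LF[18]=21
  step 16: row=21, L[21]='z', prepend. Next row=LF[21]=22
  step 17: row=22, L[22]='y', prepend. Next row=LF[22]=15
  step 18: row=15, L[15]='x', prepend. Next row=LF[15]=7
  step 19: row=7, L[7]='y', prepend. Next row=LF[7]=10
  step 20: row=10, L[10]='y', prepend. Next row=LF[10]=12
  step 21: row=12, L[12]='z', prepend. Next row=LF[12]=19
  step 22: row=19, L[19]='x', prepend. Next row=LF[19]=8
  step 23: row=8, L[8]='x', prepend. Next row=LF[8]=3
Reversed output: xxzyyxyzzzxyyxyzxxxyzz$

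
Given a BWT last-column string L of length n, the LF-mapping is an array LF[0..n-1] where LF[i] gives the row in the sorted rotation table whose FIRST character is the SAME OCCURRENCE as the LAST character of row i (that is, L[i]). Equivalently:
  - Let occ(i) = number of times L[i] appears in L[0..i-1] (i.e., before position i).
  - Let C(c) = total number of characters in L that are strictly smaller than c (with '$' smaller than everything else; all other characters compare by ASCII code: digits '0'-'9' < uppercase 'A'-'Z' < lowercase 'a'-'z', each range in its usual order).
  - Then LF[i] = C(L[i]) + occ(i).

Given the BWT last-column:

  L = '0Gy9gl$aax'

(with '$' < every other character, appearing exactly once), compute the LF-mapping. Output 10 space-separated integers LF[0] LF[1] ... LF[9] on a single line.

Answer: 1 3 9 2 6 7 0 4 5 8

Derivation:
Char counts: '$':1, '0':1, '9':1, 'G':1, 'a':2, 'g':1, 'l':1, 'x':1, 'y':1
C (first-col start): C('$')=0, C('0')=1, C('9')=2, C('G')=3, C('a')=4, C('g')=6, C('l')=7, C('x')=8, C('y')=9
L[0]='0': occ=0, LF[0]=C('0')+0=1+0=1
L[1]='G': occ=0, LF[1]=C('G')+0=3+0=3
L[2]='y': occ=0, LF[2]=C('y')+0=9+0=9
L[3]='9': occ=0, LF[3]=C('9')+0=2+0=2
L[4]='g': occ=0, LF[4]=C('g')+0=6+0=6
L[5]='l': occ=0, LF[5]=C('l')+0=7+0=7
L[6]='$': occ=0, LF[6]=C('$')+0=0+0=0
L[7]='a': occ=0, LF[7]=C('a')+0=4+0=4
L[8]='a': occ=1, LF[8]=C('a')+1=4+1=5
L[9]='x': occ=0, LF[9]=C('x')+0=8+0=8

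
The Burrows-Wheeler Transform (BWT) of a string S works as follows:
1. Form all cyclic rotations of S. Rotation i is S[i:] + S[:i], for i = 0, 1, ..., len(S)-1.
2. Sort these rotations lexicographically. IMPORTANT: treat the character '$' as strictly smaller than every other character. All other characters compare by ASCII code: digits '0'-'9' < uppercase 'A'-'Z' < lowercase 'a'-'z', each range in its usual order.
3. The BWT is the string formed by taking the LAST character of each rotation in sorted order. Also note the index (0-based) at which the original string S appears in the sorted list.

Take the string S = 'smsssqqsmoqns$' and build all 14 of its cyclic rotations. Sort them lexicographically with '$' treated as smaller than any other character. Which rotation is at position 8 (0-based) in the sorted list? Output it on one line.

All 14 rotations (rotation i = S[i:]+S[:i]):
  rot[0] = smsssqqsmoqns$
  rot[1] = msssqqsmoqns$s
  rot[2] = sssqqsmoqns$sm
  rot[3] = ssqqsmoqns$sms
  rot[4] = sqqsmoqns$smss
  rot[5] = qqsmoqns$smsss
  rot[6] = qsmoqns$smsssq
  rot[7] = smoqns$smsssqq
  rot[8] = moqns$smsssqqs
  rot[9] = oqns$smsssqqsm
  rot[10] = qns$smsssqqsmo
  rot[11] = ns$smsssqqsmoq
  rot[12] = s$smsssqqsmoqn
  rot[13] = $smsssqqsmoqns
Sorted (with $ < everything):
  sorted[0] = $smsssqqsmoqns
  sorted[1] = moqns$smsssqqs
  sorted[2] = msssqqsmoqns$s
  sorted[3] = ns$smsssqqsmoq
  sorted[4] = oqns$smsssqqsm
  sorted[5] = qns$smsssqqsmo
  sorted[6] = qqsmoqns$smsss
  sorted[7] = qsmoqns$smsssq
  sorted[8] = s$smsssqqsmoqn
  sorted[9] = smoqns$smsssqq
  sorted[10] = smsssqqsmoqns$
  sorted[11] = sqqsmoqns$smss
  sorted[12] = ssqqsmoqns$sms
  sorted[13] = sssqqsmoqns$sm
sorted[8] = s$smsssqqsmoqn

Answer: s$smsssqqsmoqn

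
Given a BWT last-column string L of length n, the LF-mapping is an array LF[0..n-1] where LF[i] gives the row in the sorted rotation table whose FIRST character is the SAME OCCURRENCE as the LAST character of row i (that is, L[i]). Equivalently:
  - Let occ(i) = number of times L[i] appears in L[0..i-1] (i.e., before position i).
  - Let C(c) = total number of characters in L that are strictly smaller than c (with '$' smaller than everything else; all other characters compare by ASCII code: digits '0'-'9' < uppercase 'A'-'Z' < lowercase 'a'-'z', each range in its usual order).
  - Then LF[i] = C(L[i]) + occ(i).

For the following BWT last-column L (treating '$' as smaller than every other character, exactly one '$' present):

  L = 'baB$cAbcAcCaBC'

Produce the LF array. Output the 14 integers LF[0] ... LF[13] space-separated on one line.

Answer: 9 7 3 0 11 1 10 12 2 13 5 8 4 6

Derivation:
Char counts: '$':1, 'A':2, 'B':2, 'C':2, 'a':2, 'b':2, 'c':3
C (first-col start): C('$')=0, C('A')=1, C('B')=3, C('C')=5, C('a')=7, C('b')=9, C('c')=11
L[0]='b': occ=0, LF[0]=C('b')+0=9+0=9
L[1]='a': occ=0, LF[1]=C('a')+0=7+0=7
L[2]='B': occ=0, LF[2]=C('B')+0=3+0=3
L[3]='$': occ=0, LF[3]=C('$')+0=0+0=0
L[4]='c': occ=0, LF[4]=C('c')+0=11+0=11
L[5]='A': occ=0, LF[5]=C('A')+0=1+0=1
L[6]='b': occ=1, LF[6]=C('b')+1=9+1=10
L[7]='c': occ=1, LF[7]=C('c')+1=11+1=12
L[8]='A': occ=1, LF[8]=C('A')+1=1+1=2
L[9]='c': occ=2, LF[9]=C('c')+2=11+2=13
L[10]='C': occ=0, LF[10]=C('C')+0=5+0=5
L[11]='a': occ=1, LF[11]=C('a')+1=7+1=8
L[12]='B': occ=1, LF[12]=C('B')+1=3+1=4
L[13]='C': occ=1, LF[13]=C('C')+1=5+1=6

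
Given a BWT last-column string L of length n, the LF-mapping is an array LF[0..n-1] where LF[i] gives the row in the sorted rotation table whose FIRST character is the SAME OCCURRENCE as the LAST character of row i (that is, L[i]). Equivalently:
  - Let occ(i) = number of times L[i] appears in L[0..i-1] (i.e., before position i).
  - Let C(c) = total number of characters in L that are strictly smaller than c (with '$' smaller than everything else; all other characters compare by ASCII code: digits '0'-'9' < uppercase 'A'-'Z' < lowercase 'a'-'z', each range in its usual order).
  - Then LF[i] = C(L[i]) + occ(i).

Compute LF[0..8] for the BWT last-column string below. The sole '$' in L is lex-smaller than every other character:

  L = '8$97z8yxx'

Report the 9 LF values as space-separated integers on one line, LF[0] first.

Answer: 2 0 4 1 8 3 7 5 6

Derivation:
Char counts: '$':1, '7':1, '8':2, '9':1, 'x':2, 'y':1, 'z':1
C (first-col start): C('$')=0, C('7')=1, C('8')=2, C('9')=4, C('x')=5, C('y')=7, C('z')=8
L[0]='8': occ=0, LF[0]=C('8')+0=2+0=2
L[1]='$': occ=0, LF[1]=C('$')+0=0+0=0
L[2]='9': occ=0, LF[2]=C('9')+0=4+0=4
L[3]='7': occ=0, LF[3]=C('7')+0=1+0=1
L[4]='z': occ=0, LF[4]=C('z')+0=8+0=8
L[5]='8': occ=1, LF[5]=C('8')+1=2+1=3
L[6]='y': occ=0, LF[6]=C('y')+0=7+0=7
L[7]='x': occ=0, LF[7]=C('x')+0=5+0=5
L[8]='x': occ=1, LF[8]=C('x')+1=5+1=6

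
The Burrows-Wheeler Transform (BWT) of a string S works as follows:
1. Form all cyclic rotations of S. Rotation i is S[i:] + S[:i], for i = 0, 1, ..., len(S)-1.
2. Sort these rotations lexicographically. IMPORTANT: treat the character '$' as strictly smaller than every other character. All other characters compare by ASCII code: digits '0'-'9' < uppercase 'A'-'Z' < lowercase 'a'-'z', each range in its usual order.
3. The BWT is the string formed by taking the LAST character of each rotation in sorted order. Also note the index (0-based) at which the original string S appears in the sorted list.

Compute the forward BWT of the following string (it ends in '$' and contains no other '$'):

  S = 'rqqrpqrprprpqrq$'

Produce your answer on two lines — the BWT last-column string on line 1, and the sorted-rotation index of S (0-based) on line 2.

Answer: qrrrrrrqppqppqq$
15

Derivation:
All 16 rotations (rotation i = S[i:]+S[:i]):
  rot[0] = rqqrpqrprprpqrq$
  rot[1] = qqrpqrprprpqrq$r
  rot[2] = qrpqrprprpqrq$rq
  rot[3] = rpqrprprpqrq$rqq
  rot[4] = pqrprprpqrq$rqqr
  rot[5] = qrprprpqrq$rqqrp
  rot[6] = rprprpqrq$rqqrpq
  rot[7] = prprpqrq$rqqrpqr
  rot[8] = rprpqrq$rqqrpqrp
  rot[9] = prpqrq$rqqrpqrpr
  rot[10] = rpqrq$rqqrpqrprp
  rot[11] = pqrq$rqqrpqrprpr
  rot[12] = qrq$rqqrpqrprprp
  rot[13] = rq$rqqrpqrprprpq
  rot[14] = q$rqqrpqrprprpqr
  rot[15] = $rqqrpqrprprpqrq
Sorted (with $ < everything):
  sorted[0] = $rqqrpqrprprpqrq  (last char: 'q')
  sorted[1] = pqrprprpqrq$rqqr  (last char: 'r')
  sorted[2] = pqrq$rqqrpqrprpr  (last char: 'r')
  sorted[3] = prpqrq$rqqrpqrpr  (last char: 'r')
  sorted[4] = prprpqrq$rqqrpqr  (last char: 'r')
  sorted[5] = q$rqqrpqrprprpqr  (last char: 'r')
  sorted[6] = qqrpqrprprpqrq$r  (last char: 'r')
  sorted[7] = qrpqrprprpqrq$rq  (last char: 'q')
  sorted[8] = qrprprpqrq$rqqrp  (last char: 'p')
  sorted[9] = qrq$rqqrpqrprprp  (last char: 'p')
  sorted[10] = rpqrprprpqrq$rqq  (last char: 'q')
  sorted[11] = rpqrq$rqqrpqrprp  (last char: 'p')
  sorted[12] = rprpqrq$rqqrpqrp  (last char: 'p')
  sorted[13] = rprprpqrq$rqqrpq  (last char: 'q')
  sorted[14] = rq$rqqrpqrprprpq  (last char: 'q')
  sorted[15] = rqqrpqrprprpqrq$  (last char: '$')
Last column: qrrrrrrqppqppqq$
Original string S is at sorted index 15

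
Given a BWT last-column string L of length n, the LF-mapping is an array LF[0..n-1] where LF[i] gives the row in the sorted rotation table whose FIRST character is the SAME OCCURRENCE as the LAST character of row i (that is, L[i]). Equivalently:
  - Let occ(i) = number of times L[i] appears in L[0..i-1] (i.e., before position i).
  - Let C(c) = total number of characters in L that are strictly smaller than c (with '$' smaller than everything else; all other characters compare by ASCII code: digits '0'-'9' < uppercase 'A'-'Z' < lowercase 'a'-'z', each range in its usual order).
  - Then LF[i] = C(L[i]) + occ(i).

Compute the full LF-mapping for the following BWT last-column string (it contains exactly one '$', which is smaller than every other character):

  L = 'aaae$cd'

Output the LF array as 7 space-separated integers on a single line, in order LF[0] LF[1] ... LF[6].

Answer: 1 2 3 6 0 4 5

Derivation:
Char counts: '$':1, 'a':3, 'c':1, 'd':1, 'e':1
C (first-col start): C('$')=0, C('a')=1, C('c')=4, C('d')=5, C('e')=6
L[0]='a': occ=0, LF[0]=C('a')+0=1+0=1
L[1]='a': occ=1, LF[1]=C('a')+1=1+1=2
L[2]='a': occ=2, LF[2]=C('a')+2=1+2=3
L[3]='e': occ=0, LF[3]=C('e')+0=6+0=6
L[4]='$': occ=0, LF[4]=C('$')+0=0+0=0
L[5]='c': occ=0, LF[5]=C('c')+0=4+0=4
L[6]='d': occ=0, LF[6]=C('d')+0=5+0=5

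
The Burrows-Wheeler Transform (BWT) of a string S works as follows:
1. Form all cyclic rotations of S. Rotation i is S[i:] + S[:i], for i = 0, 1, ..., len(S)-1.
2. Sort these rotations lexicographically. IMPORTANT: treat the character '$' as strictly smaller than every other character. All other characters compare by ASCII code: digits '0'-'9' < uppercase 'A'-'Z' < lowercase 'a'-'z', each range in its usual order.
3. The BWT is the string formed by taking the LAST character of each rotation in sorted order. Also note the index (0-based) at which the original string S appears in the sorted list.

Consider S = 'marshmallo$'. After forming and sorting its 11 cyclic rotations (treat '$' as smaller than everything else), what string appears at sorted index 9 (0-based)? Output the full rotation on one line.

Answer: rshmallo$ma

Derivation:
All 11 rotations (rotation i = S[i:]+S[:i]):
  rot[0] = marshmallo$
  rot[1] = arshmallo$m
  rot[2] = rshmallo$ma
  rot[3] = shmallo$mar
  rot[4] = hmallo$mars
  rot[5] = mallo$marsh
  rot[6] = allo$marshm
  rot[7] = llo$marshma
  rot[8] = lo$marshmal
  rot[9] = o$marshmall
  rot[10] = $marshmallo
Sorted (with $ < everything):
  sorted[0] = $marshmallo
  sorted[1] = allo$marshm
  sorted[2] = arshmallo$m
  sorted[3] = hmallo$mars
  sorted[4] = llo$marshma
  sorted[5] = lo$marshmal
  sorted[6] = mallo$marsh
  sorted[7] = marshmallo$
  sorted[8] = o$marshmall
  sorted[9] = rshmallo$ma
  sorted[10] = shmallo$mar
sorted[9] = rshmallo$ma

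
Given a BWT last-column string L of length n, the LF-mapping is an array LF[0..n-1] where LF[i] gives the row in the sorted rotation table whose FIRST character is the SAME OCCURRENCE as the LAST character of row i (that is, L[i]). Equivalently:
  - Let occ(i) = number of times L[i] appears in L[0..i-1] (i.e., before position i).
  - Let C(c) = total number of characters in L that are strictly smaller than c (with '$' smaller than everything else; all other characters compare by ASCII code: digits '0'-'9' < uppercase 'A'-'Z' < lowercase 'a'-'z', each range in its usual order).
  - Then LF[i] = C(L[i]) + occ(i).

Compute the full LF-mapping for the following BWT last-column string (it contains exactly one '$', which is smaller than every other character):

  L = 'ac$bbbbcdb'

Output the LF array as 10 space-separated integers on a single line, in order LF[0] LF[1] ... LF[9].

Char counts: '$':1, 'a':1, 'b':5, 'c':2, 'd':1
C (first-col start): C('$')=0, C('a')=1, C('b')=2, C('c')=7, C('d')=9
L[0]='a': occ=0, LF[0]=C('a')+0=1+0=1
L[1]='c': occ=0, LF[1]=C('c')+0=7+0=7
L[2]='$': occ=0, LF[2]=C('$')+0=0+0=0
L[3]='b': occ=0, LF[3]=C('b')+0=2+0=2
L[4]='b': occ=1, LF[4]=C('b')+1=2+1=3
L[5]='b': occ=2, LF[5]=C('b')+2=2+2=4
L[6]='b': occ=3, LF[6]=C('b')+3=2+3=5
L[7]='c': occ=1, LF[7]=C('c')+1=7+1=8
L[8]='d': occ=0, LF[8]=C('d')+0=9+0=9
L[9]='b': occ=4, LF[9]=C('b')+4=2+4=6

Answer: 1 7 0 2 3 4 5 8 9 6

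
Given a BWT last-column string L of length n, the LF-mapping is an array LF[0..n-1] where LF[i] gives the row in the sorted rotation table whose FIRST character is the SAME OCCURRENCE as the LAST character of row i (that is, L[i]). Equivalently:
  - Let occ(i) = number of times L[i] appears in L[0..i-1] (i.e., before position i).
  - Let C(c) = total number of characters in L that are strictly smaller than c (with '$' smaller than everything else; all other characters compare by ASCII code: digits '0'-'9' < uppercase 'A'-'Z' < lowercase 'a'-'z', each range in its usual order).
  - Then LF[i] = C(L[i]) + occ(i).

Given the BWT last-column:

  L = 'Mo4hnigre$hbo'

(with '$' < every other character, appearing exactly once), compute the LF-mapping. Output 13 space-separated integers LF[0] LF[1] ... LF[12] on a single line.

Answer: 2 10 1 6 9 8 5 12 4 0 7 3 11

Derivation:
Char counts: '$':1, '4':1, 'M':1, 'b':1, 'e':1, 'g':1, 'h':2, 'i':1, 'n':1, 'o':2, 'r':1
C (first-col start): C('$')=0, C('4')=1, C('M')=2, C('b')=3, C('e')=4, C('g')=5, C('h')=6, C('i')=8, C('n')=9, C('o')=10, C('r')=12
L[0]='M': occ=0, LF[0]=C('M')+0=2+0=2
L[1]='o': occ=0, LF[1]=C('o')+0=10+0=10
L[2]='4': occ=0, LF[2]=C('4')+0=1+0=1
L[3]='h': occ=0, LF[3]=C('h')+0=6+0=6
L[4]='n': occ=0, LF[4]=C('n')+0=9+0=9
L[5]='i': occ=0, LF[5]=C('i')+0=8+0=8
L[6]='g': occ=0, LF[6]=C('g')+0=5+0=5
L[7]='r': occ=0, LF[7]=C('r')+0=12+0=12
L[8]='e': occ=0, LF[8]=C('e')+0=4+0=4
L[9]='$': occ=0, LF[9]=C('$')+0=0+0=0
L[10]='h': occ=1, LF[10]=C('h')+1=6+1=7
L[11]='b': occ=0, LF[11]=C('b')+0=3+0=3
L[12]='o': occ=1, LF[12]=C('o')+1=10+1=11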